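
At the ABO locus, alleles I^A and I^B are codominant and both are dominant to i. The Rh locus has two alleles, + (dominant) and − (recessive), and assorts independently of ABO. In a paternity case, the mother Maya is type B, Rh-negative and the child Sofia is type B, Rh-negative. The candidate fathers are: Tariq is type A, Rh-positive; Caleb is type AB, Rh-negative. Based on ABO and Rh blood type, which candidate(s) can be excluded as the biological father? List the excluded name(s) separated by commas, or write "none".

A candidate is excluded only if no genotype consistent with his phenotype could produce a type B, Rh-negative child with a type B, Rh-negative mother.
Every candidate has at least one consistent genotype combination, so none can be excluded.

none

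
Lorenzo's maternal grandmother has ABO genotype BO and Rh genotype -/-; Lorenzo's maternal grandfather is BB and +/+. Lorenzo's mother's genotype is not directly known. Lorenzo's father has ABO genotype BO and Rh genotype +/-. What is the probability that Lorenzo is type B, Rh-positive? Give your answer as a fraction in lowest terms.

21/32

Lorenzo's mother's ABO genotype from BO × BB: 1/2 BB, 1/2 BO.
Crossing each possibility with the father BO and summing P(type B): 1/2·1 + 1/2·3/4 = 7/8.
Similarly for Rh via the mother's Rh distribution: P(Rh+) = 3/4.
Independent loci: 7/8 × 3/4 = 21/32.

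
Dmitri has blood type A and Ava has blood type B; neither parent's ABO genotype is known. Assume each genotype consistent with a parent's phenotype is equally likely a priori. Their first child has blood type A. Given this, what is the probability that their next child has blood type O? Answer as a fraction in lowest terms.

Possible genotypes: Dmitri ∈ {I^A I^A, I^A i}; Ava ∈ {I^B I^B, I^B i}.
Weight each parental genotype pair by prior × P(type-A child):
  I^A I^A × I^B i: posterior weight 2/3; P(next child type O) = 0.
  I^A i × I^B i: posterior weight 1/3; P(next child type O) = 1/4.
Weighted sum = 1/12.

1/12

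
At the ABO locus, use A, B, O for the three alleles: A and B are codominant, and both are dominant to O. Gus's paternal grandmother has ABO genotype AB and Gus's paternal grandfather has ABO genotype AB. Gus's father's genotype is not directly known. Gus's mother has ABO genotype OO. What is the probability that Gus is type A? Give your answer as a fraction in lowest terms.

Gus's father's ABO genotype from AB × AB: 1/4 AA, 1/2 AB, 1/4 BB.
Crossing each possibility with the mother OO and summing P(type A): 1/4·1 + 1/2·1/2 + 1/4·0 = 1/2.

1/2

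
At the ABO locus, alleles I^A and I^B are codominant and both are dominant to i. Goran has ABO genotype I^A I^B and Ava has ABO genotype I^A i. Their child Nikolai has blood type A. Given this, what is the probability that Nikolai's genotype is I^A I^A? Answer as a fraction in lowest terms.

Cross I^A I^B × I^A i → 1/4 I^A I^A, 1/4 I^A I^B, 1/4 I^A i, 1/4 I^B i.
Type-A genotypes among offspring: I^A I^A (1/4), I^A i (1/4); total 1/2.
P(I^A I^A | type A) = (1/4) / (1/2) = 1/2.

1/2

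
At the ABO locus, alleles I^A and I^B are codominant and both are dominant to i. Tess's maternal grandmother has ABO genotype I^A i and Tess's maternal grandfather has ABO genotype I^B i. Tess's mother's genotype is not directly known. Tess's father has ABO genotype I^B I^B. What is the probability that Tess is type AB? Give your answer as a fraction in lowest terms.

1/4

Tess's mother's ABO genotype from I^A i × I^B i: 1/4 I^A I^B, 1/4 I^A i, 1/4 I^B i, 1/4 i i.
Crossing each possibility with the father I^B I^B and summing P(type AB): 1/4·1/2 + 1/4·1/2 + 1/4·0 + 1/4·0 = 1/4.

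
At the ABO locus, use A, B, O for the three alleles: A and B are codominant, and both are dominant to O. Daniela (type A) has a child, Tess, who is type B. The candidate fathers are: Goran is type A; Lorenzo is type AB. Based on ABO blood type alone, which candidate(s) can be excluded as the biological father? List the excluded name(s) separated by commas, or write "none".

Goran

A candidate is excluded only if no genotype consistent with his phenotype could produce a type B child with a type A mother.
Goran (type A): no genotype consistent with that phenotype can produce a type-B child with a type-A mother.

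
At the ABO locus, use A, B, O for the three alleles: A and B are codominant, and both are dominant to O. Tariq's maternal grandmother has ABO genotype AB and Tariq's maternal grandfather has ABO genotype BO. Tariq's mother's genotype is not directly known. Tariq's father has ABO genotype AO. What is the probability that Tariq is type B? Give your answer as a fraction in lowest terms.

Tariq's mother's ABO genotype from AB × BO: 1/4 AB, 1/4 AO, 1/4 BB, 1/4 BO.
Crossing each possibility with the father AO and summing P(type B): 1/4·1/4 + 1/4·0 + 1/4·1/2 + 1/4·1/4 = 1/4.

1/4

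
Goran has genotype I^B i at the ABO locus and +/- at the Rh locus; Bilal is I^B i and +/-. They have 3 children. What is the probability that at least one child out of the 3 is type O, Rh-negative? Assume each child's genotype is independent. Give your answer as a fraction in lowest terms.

ABO cross I^B i × I^B i → 1/4 O, 3/4 B.
Rh cross +/- × +/- → 3/4 Rh+, 1/4 Rh-; so P(type O, Rh-negative) = 1/4 × 1/4 = 1/16 per child.
P(none) = (15/16)^3 = 3375/4096; P(at least one) = 1 − 3375/4096 = 721/4096.

721/4096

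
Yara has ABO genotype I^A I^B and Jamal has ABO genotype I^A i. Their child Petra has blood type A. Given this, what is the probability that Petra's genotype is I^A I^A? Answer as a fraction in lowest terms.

Cross I^A I^B × I^A i → 1/4 I^A I^A, 1/4 I^A I^B, 1/4 I^A i, 1/4 I^B i.
Type-A genotypes among offspring: I^A I^A (1/4), I^A i (1/4); total 1/2.
P(I^A I^A | type A) = (1/4) / (1/2) = 1/2.

1/2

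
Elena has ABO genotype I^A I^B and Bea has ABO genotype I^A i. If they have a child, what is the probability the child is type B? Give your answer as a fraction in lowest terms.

1/4

ABO cross I^A I^B × I^A i → offspring phenotypes: 1/2 A, 1/4 B, 1/4 AB.
So P(type B) = 1/4.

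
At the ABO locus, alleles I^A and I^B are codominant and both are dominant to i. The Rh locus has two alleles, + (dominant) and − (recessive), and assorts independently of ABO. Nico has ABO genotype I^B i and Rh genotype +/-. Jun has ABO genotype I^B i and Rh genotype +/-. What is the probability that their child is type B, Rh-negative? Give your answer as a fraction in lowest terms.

3/16

ABO cross I^B i × I^B i → offspring phenotypes: 1/4 O, 3/4 B.
Rh cross +/- × +/- → 3/4 Rh+, 1/4 Rh-.
Independent loci: P(type B, Rh-negative) = 3/4 × 1/4 = 3/16.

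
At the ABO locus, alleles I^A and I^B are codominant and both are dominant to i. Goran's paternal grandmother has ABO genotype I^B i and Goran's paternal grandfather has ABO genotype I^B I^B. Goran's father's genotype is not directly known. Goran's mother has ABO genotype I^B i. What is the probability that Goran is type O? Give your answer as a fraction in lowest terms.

1/8

Goran's father's ABO genotype from I^B i × I^B I^B: 1/2 I^B I^B, 1/2 I^B i.
Crossing each possibility with the mother I^B i and summing P(type O): 1/2·0 + 1/2·1/4 = 1/8.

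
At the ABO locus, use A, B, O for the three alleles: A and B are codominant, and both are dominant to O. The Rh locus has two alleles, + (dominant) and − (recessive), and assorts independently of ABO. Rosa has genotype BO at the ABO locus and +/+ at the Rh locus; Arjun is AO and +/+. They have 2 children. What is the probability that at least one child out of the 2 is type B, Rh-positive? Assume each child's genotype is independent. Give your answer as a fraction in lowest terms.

7/16

ABO cross BO × AO → 1/4 O, 1/4 A, 1/4 B, 1/4 AB.
Rh cross +/+ × +/+ → 1 Rh+; so P(type B, Rh-positive) = 1/4 × 1 = 1/4 per child.
P(none) = (3/4)^2 = 9/16; P(at least one) = 1 − 9/16 = 7/16.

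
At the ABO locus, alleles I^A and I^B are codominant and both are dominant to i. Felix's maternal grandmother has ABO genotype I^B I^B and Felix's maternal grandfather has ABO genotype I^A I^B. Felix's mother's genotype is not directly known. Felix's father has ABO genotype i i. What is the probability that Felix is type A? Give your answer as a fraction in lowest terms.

Felix's mother's ABO genotype from I^B I^B × I^A I^B: 1/2 I^A I^B, 1/2 I^B I^B.
Crossing each possibility with the father i i and summing P(type A): 1/2·1/2 + 1/2·0 = 1/4.

1/4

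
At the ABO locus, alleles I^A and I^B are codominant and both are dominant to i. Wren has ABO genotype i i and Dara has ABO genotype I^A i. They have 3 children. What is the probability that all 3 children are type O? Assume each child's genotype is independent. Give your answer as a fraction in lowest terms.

1/8

ABO cross i i × I^A i → 1/2 O, 1/2 A.
So P(type O) = 1/2 per child.
All 3 independent: (1/2)^3 = 1/8.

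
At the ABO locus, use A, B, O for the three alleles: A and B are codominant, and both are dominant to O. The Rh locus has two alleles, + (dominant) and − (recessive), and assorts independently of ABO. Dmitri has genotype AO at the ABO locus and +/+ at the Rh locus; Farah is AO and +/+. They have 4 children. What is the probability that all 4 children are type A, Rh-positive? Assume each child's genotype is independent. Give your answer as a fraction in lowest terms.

ABO cross AO × AO → 1/4 O, 3/4 A.
Rh cross +/+ × +/+ → 1 Rh+; so P(type A, Rh-positive) = 3/4 × 1 = 3/4 per child.
All 4 independent: (3/4)^4 = 81/256.

81/256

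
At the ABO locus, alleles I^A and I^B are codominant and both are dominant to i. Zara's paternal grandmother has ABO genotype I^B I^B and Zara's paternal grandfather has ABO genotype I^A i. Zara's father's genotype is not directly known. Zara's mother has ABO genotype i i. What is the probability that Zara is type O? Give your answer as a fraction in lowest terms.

1/4

Zara's father's ABO genotype from I^B I^B × I^A i: 1/2 I^A I^B, 1/2 I^B i.
Crossing each possibility with the mother i i and summing P(type O): 1/2·0 + 1/2·1/2 = 1/4.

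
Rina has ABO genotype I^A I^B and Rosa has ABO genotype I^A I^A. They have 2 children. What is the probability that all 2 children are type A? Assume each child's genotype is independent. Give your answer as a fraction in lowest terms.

ABO cross I^A I^B × I^A I^A → 1/2 A, 1/2 AB.
So P(type A) = 1/2 per child.
All 2 independent: (1/2)^2 = 1/4.

1/4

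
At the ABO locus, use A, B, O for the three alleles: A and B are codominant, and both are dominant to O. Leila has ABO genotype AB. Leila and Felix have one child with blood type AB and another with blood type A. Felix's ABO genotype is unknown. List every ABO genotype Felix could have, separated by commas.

AA, AB, AO, BO

For each candidate genotype of Felix, check whether crossing it with AB can produce every observed child phenotype.
  AA → possible child types {A, AB} ✓
  AB → possible child types {A, B, AB} ✓
  AO → possible child types {A, B, AB} ✓
  BB → possible child types {B, AB} ✗
  BO → possible child types {A, B, AB} ✓
  OO → possible child types {A, B} ✗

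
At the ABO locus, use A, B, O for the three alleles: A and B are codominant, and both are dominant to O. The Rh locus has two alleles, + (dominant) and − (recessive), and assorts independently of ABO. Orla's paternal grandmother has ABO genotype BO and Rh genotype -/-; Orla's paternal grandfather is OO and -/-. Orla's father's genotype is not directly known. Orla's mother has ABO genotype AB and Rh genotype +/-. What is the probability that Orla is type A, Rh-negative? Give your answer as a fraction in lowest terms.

Orla's father's ABO genotype from BO × OO: 1/2 BO, 1/2 OO.
Crossing each possibility with the mother AB and summing P(type A): 1/2·1/4 + 1/2·1/2 = 3/8.
Similarly for Rh via the father's Rh distribution: P(Rh-) = 1/2.
Independent loci: 3/8 × 1/2 = 3/16.

3/16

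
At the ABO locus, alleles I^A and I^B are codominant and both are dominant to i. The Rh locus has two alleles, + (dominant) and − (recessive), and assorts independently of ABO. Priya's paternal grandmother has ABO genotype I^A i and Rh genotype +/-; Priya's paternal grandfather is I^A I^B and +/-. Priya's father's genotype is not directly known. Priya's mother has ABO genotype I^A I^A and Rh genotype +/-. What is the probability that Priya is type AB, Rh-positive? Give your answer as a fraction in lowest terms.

Priya's father's ABO genotype from I^A i × I^A I^B: 1/4 I^A I^A, 1/4 I^A I^B, 1/4 I^A i, 1/4 I^B i.
Crossing each possibility with the mother I^A I^A and summing P(type AB): 1/4·0 + 1/4·1/2 + 1/4·0 + 1/4·1/2 = 1/4.
Similarly for Rh via the father's Rh distribution: P(Rh+) = 3/4.
Independent loci: 1/4 × 3/4 = 3/16.

3/16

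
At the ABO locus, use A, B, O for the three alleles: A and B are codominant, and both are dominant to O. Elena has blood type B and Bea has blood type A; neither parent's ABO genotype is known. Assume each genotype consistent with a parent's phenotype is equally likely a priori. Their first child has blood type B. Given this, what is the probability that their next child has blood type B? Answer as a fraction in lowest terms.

5/12

Possible genotypes: Elena ∈ {BB, BO}; Bea ∈ {AA, AO}.
Weight each parental genotype pair by prior × P(type-B child):
  BB × AO: posterior weight 2/3; P(next child type B) = 1/2.
  BO × AO: posterior weight 1/3; P(next child type B) = 1/4.
Weighted sum = 5/12.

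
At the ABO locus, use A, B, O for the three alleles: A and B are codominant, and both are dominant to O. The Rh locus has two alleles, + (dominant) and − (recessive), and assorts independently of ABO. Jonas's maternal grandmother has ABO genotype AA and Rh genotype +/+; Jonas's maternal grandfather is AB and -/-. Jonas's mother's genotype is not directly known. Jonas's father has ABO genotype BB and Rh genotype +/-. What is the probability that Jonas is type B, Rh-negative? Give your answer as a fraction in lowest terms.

Jonas's mother's ABO genotype from AA × AB: 1/2 AA, 1/2 AB.
Crossing each possibility with the father BB and summing P(type B): 1/2·0 + 1/2·1/2 = 1/4.
Similarly for Rh via the mother's Rh distribution: P(Rh-) = 1/4.
Independent loci: 1/4 × 1/4 = 1/16.

1/16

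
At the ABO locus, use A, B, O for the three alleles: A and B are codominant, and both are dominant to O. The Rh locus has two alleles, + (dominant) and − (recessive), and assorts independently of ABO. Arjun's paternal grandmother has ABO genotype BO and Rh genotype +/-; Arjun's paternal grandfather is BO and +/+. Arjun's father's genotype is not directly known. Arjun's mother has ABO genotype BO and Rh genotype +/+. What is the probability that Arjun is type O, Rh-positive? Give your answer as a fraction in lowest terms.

Arjun's father's ABO genotype from BO × BO: 1/4 BB, 1/2 BO, 1/4 OO.
Crossing each possibility with the mother BO and summing P(type O): 1/4·0 + 1/2·1/4 + 1/4·1/2 = 1/4.
Similarly for Rh via the father's Rh distribution: P(Rh+) = 1.
Independent loci: 1/4 × 1 = 1/4.

1/4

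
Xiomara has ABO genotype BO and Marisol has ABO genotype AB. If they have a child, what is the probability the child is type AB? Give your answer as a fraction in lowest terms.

1/4

ABO cross BO × AB → offspring phenotypes: 1/4 A, 1/2 B, 1/4 AB.
So P(type AB) = 1/4.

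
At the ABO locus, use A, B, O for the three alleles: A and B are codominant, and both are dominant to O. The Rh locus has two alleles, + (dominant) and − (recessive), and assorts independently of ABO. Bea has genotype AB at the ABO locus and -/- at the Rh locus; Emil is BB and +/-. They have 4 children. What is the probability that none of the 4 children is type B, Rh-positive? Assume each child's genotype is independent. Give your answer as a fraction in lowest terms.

81/256

ABO cross AB × BB → 1/2 B, 1/2 AB.
Rh cross -/- × +/- → 1/2 Rh+, 1/2 Rh-; so P(type B, Rh-positive) = 1/2 × 1/2 = 1/4 per child.
P(not type B, Rh-positive) = 3/4 for one child; (3/4)^4 = 81/256.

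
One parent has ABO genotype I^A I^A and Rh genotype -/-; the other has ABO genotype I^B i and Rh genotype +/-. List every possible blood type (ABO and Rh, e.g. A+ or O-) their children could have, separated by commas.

Gametes from I^A I^A × I^B i give offspring ABO genotypes I^A I^B, I^A i, i.e. phenotypes A, AB.
Rh cross -/- × +/- → phenotypes Rh+, Rh-.
Combining independently: A+, A-, AB+, AB-.

A+, A-, AB+, AB-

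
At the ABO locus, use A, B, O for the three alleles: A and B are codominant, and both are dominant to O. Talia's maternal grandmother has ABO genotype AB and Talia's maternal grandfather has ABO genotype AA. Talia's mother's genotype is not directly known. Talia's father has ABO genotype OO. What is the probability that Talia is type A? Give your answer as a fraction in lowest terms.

3/4

Talia's mother's ABO genotype from AB × AA: 1/2 AA, 1/2 AB.
Crossing each possibility with the father OO and summing P(type A): 1/2·1 + 1/2·1/2 = 3/4.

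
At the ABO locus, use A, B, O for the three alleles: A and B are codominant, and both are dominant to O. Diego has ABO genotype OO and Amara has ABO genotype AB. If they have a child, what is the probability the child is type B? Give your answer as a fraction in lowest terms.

1/2

ABO cross OO × AB → offspring phenotypes: 1/2 A, 1/2 B.
So P(type B) = 1/2.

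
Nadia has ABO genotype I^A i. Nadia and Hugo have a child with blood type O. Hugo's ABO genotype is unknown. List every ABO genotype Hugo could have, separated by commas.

I^A i, I^B i, i i

For each candidate genotype of Hugo, check whether crossing it with I^A i can produce every observed child phenotype.
  I^A I^A → possible child types {A} ✗
  I^A I^B → possible child types {A, B, AB} ✗
  I^A i → possible child types {O, A} ✓
  I^B I^B → possible child types {B, AB} ✗
  I^B i → possible child types {O, A, B, AB} ✓
  i i → possible child types {O, A} ✓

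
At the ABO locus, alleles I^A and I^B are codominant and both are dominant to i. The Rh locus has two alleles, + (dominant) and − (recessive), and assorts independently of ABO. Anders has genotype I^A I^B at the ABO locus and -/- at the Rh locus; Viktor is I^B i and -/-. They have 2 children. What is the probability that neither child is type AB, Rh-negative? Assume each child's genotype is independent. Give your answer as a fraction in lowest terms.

ABO cross I^A I^B × I^B i → 1/4 A, 1/2 B, 1/4 AB.
Rh cross -/- × -/- → 1 Rh-; so P(type AB, Rh-negative) = 1/4 × 1 = 1/4 per child.
P(not type AB, Rh-negative) = 3/4 for one child; (3/4)^2 = 9/16.

9/16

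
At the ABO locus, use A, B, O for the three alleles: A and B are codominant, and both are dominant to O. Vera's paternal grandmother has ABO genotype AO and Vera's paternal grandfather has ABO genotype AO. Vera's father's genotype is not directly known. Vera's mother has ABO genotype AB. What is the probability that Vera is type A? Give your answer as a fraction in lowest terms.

Vera's father's ABO genotype from AO × AO: 1/4 AA, 1/2 AO, 1/4 OO.
Crossing each possibility with the mother AB and summing P(type A): 1/4·1/2 + 1/2·1/2 + 1/4·1/2 = 1/2.

1/2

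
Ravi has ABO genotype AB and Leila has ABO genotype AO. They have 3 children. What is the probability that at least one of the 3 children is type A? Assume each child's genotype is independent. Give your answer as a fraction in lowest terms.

7/8

ABO cross AB × AO → 1/2 A, 1/4 B, 1/4 AB.
So P(type A) = 1/2 per child.
P(none) = (1/2)^3 = 1/8; P(at least one) = 1 − 1/8 = 7/8.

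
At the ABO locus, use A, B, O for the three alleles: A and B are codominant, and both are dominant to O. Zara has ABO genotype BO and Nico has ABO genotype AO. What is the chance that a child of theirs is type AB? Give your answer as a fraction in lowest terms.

1/4

ABO cross BO × AO → offspring phenotypes: 1/4 O, 1/4 A, 1/4 B, 1/4 AB.
So P(type AB) = 1/4.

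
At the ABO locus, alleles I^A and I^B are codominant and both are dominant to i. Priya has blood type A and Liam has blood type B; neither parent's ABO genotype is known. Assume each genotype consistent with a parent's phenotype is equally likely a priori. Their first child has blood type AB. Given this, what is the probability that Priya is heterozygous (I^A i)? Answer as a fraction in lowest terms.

Possible genotypes: Priya ∈ {I^A I^A, I^A i}; Liam ∈ {I^B I^B, I^B i}.
Weight each parental genotype pair by prior × P(type-AB child):
  I^A I^A × I^B I^B: posterior weight 4/9.
  I^A I^A × I^B i: posterior weight 2/9.
  I^A i × I^B I^B: posterior weight 2/9.
  I^A i × I^B i: posterior weight 1/9.
Sum the posterior weight over pairs where Priya is I^A i: 1/3.

1/3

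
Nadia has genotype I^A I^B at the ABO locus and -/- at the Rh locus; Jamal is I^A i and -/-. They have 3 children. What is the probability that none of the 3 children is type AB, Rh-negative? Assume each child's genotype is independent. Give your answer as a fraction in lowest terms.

ABO cross I^A I^B × I^A i → 1/2 A, 1/4 B, 1/4 AB.
Rh cross -/- × -/- → 1 Rh-; so P(type AB, Rh-negative) = 1/4 × 1 = 1/4 per child.
P(not type AB, Rh-negative) = 3/4 for one child; (3/4)^3 = 27/64.

27/64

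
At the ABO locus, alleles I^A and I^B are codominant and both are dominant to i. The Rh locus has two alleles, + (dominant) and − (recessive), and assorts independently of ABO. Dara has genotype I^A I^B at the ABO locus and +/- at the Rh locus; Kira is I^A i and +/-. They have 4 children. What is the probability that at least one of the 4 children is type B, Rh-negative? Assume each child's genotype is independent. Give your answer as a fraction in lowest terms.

14911/65536

ABO cross I^A I^B × I^A i → 1/2 A, 1/4 B, 1/4 AB.
Rh cross +/- × +/- → 3/4 Rh+, 1/4 Rh-; so P(type B, Rh-negative) = 1/4 × 1/4 = 1/16 per child.
P(none) = (15/16)^4 = 50625/65536; P(at least one) = 1 − 50625/65536 = 14911/65536.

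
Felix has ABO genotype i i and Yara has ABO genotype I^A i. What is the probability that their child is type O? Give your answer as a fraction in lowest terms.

1/2

ABO cross i i × I^A i → offspring phenotypes: 1/2 O, 1/2 A.
So P(type O) = 1/2.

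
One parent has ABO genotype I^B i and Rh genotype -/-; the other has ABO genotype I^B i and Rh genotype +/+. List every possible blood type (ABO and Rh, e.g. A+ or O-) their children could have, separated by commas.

Gametes from I^B i × I^B i give offspring ABO genotypes I^B I^B, I^B i, i i, i.e. phenotypes O, B.
Rh cross -/- × +/+ → phenotypes Rh+.
Combining independently: O+, B+.

O+, B+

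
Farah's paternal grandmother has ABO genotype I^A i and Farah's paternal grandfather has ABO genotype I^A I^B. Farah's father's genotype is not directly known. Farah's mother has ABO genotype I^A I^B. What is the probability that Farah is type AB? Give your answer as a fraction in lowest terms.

3/8

Farah's father's ABO genotype from I^A i × I^A I^B: 1/4 I^A I^A, 1/4 I^A I^B, 1/4 I^A i, 1/4 I^B i.
Crossing each possibility with the mother I^A I^B and summing P(type AB): 1/4·1/2 + 1/4·1/2 + 1/4·1/4 + 1/4·1/4 = 3/8.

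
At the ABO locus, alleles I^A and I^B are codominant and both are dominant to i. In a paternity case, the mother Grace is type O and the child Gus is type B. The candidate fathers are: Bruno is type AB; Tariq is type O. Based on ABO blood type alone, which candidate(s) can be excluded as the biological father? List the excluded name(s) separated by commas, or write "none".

A candidate is excluded only if no genotype consistent with his phenotype could produce a type B child with a type O mother.
Tariq (type O): no genotype consistent with that phenotype can produce a type-B child with a type-O mother.

Tariq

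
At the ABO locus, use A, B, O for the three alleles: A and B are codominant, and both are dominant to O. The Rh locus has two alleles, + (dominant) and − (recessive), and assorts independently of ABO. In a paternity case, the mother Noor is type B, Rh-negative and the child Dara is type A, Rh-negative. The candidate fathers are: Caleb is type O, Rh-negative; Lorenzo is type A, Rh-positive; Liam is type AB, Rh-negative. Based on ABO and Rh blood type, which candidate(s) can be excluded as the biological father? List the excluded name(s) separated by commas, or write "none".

A candidate is excluded only if no genotype consistent with his phenotype could produce a type A, Rh-negative child with a type B, Rh-negative mother.
Caleb (type O, Rh-): no genotype consistent with that phenotype can produce a type-A Rh- child with a type-B mother.

Caleb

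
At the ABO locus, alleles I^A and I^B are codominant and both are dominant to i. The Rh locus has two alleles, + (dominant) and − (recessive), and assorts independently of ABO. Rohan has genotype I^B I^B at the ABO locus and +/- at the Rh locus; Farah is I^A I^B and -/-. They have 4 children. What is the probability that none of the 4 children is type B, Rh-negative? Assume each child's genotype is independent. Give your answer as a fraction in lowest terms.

81/256

ABO cross I^B I^B × I^A I^B → 1/2 B, 1/2 AB.
Rh cross +/- × -/- → 1/2 Rh+, 1/2 Rh-; so P(type B, Rh-negative) = 1/2 × 1/2 = 1/4 per child.
P(not type B, Rh-negative) = 3/4 for one child; (3/4)^4 = 81/256.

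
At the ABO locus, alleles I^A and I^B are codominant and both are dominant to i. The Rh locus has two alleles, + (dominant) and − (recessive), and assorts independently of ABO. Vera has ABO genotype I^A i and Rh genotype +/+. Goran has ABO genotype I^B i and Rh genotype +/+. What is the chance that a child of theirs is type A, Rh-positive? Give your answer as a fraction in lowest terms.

ABO cross I^A i × I^B i → offspring phenotypes: 1/4 O, 1/4 A, 1/4 B, 1/4 AB.
Rh cross +/+ × +/+ → 1 Rh+.
Independent loci: P(type A, Rh-positive) = 1/4 × 1 = 1/4.

1/4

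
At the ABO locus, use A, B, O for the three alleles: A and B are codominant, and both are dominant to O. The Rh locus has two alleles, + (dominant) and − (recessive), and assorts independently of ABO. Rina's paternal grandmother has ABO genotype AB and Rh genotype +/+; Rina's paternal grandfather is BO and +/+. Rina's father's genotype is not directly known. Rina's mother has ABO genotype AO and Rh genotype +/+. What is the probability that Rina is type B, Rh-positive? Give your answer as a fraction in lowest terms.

Rina's father's ABO genotype from AB × BO: 1/4 AB, 1/4 AO, 1/4 BB, 1/4 BO.
Crossing each possibility with the mother AO and summing P(type B): 1/4·1/4 + 1/4·0 + 1/4·1/2 + 1/4·1/4 = 1/4.
Similarly for Rh via the father's Rh distribution: P(Rh+) = 1.
Independent loci: 1/4 × 1 = 1/4.

1/4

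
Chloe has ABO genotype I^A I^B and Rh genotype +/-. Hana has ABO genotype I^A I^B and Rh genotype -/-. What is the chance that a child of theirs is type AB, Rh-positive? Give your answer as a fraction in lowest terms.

ABO cross I^A I^B × I^A I^B → offspring phenotypes: 1/4 A, 1/4 B, 1/2 AB.
Rh cross +/- × -/- → 1/2 Rh+, 1/2 Rh-.
Independent loci: P(type AB, Rh-positive) = 1/2 × 1/2 = 1/4.

1/4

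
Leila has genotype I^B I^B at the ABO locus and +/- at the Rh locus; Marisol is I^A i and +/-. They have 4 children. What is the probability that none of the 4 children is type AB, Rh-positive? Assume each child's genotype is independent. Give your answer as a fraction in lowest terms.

ABO cross I^B I^B × I^A i → 1/2 B, 1/2 AB.
Rh cross +/- × +/- → 3/4 Rh+, 1/4 Rh-; so P(type AB, Rh-positive) = 1/2 × 3/4 = 3/8 per child.
P(not type AB, Rh-positive) = 5/8 for one child; (5/8)^4 = 625/4096.

625/4096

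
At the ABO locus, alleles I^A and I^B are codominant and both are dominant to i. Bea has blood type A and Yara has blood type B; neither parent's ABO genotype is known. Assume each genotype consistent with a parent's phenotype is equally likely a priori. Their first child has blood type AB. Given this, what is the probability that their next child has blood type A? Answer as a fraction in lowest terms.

5/36

Possible genotypes: Bea ∈ {I^A I^A, I^A i}; Yara ∈ {I^B I^B, I^B i}.
Weight each parental genotype pair by prior × P(type-AB child):
  I^A I^A × I^B I^B: posterior weight 4/9; P(next child type A) = 0.
  I^A I^A × I^B i: posterior weight 2/9; P(next child type A) = 1/2.
  I^A i × I^B I^B: posterior weight 2/9; P(next child type A) = 0.
  I^A i × I^B i: posterior weight 1/9; P(next child type A) = 1/4.
Weighted sum = 5/36.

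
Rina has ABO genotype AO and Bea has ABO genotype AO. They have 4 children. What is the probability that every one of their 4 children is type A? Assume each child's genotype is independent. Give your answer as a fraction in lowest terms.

81/256

ABO cross AO × AO → 1/4 O, 3/4 A.
So P(type A) = 3/4 per child.
All 4 independent: (3/4)^4 = 81/256.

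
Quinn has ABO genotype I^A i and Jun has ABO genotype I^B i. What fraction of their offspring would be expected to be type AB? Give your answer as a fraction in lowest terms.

1/4

ABO cross I^A i × I^B i → offspring phenotypes: 1/4 O, 1/4 A, 1/4 B, 1/4 AB.
So P(type AB) = 1/4.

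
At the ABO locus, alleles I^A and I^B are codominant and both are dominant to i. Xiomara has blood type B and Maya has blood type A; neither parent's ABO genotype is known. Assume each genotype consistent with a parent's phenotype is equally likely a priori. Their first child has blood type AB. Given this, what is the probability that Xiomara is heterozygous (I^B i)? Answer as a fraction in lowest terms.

Possible genotypes: Xiomara ∈ {I^B I^B, I^B i}; Maya ∈ {I^A I^A, I^A i}.
Weight each parental genotype pair by prior × P(type-AB child):
  I^B I^B × I^A I^A: posterior weight 4/9.
  I^B I^B × I^A i: posterior weight 2/9.
  I^B i × I^A I^A: posterior weight 2/9.
  I^B i × I^A i: posterior weight 1/9.
Sum the posterior weight over pairs where Xiomara is I^B i: 1/3.

1/3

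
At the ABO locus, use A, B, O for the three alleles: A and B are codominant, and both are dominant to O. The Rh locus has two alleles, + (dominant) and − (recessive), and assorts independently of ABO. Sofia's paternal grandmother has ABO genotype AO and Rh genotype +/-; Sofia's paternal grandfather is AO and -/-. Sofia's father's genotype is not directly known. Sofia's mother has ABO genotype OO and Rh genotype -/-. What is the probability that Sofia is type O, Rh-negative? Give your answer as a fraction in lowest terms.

Sofia's father's ABO genotype from AO × AO: 1/4 AA, 1/2 AO, 1/4 OO.
Crossing each possibility with the mother OO and summing P(type O): 1/4·0 + 1/2·1/2 + 1/4·1 = 1/2.
Similarly for Rh via the father's Rh distribution: P(Rh-) = 3/4.
Independent loci: 1/2 × 3/4 = 3/8.

3/8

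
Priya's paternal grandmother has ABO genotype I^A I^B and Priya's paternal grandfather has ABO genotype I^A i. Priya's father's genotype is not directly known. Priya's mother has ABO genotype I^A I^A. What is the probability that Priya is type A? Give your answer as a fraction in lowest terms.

3/4

Priya's father's ABO genotype from I^A I^B × I^A i: 1/4 I^A I^A, 1/4 I^A I^B, 1/4 I^A i, 1/4 I^B i.
Crossing each possibility with the mother I^A I^A and summing P(type A): 1/4·1 + 1/4·1/2 + 1/4·1 + 1/4·1/2 = 3/4.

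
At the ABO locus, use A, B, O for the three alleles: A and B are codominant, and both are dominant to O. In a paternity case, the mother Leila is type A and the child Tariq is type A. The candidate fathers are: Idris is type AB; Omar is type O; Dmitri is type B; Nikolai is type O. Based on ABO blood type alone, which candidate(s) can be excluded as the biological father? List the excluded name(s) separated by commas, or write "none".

A candidate is excluded only if no genotype consistent with his phenotype could produce a type A child with a type A mother.
Every candidate has at least one consistent genotype combination, so none can be excluded.

none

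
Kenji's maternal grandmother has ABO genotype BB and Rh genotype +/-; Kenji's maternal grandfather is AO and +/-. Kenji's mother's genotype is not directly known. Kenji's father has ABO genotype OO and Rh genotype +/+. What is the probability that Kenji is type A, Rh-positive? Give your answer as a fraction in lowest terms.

Kenji's mother's ABO genotype from BB × AO: 1/2 AB, 1/2 BO.
Crossing each possibility with the father OO and summing P(type A): 1/2·1/2 + 1/2·0 = 1/4.
Similarly for Rh via the mother's Rh distribution: P(Rh+) = 1.
Independent loci: 1/4 × 1 = 1/4.

1/4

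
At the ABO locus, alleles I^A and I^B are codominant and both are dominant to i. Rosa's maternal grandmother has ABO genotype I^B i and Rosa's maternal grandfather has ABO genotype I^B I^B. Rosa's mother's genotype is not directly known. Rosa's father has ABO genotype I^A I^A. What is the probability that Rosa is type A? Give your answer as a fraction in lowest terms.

1/4

Rosa's mother's ABO genotype from I^B i × I^B I^B: 1/2 I^B I^B, 1/2 I^B i.
Crossing each possibility with the father I^A I^A and summing P(type A): 1/2·0 + 1/2·1/2 = 1/4.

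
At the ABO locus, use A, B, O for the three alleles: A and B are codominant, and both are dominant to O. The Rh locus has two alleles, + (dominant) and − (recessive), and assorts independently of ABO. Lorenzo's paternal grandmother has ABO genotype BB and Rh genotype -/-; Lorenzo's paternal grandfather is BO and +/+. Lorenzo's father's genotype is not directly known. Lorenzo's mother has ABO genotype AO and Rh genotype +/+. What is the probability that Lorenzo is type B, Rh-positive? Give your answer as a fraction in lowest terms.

3/8

Lorenzo's father's ABO genotype from BB × BO: 1/2 BB, 1/2 BO.
Crossing each possibility with the mother AO and summing P(type B): 1/2·1/2 + 1/2·1/4 = 3/8.
Similarly for Rh via the father's Rh distribution: P(Rh+) = 1.
Independent loci: 3/8 × 1 = 3/8.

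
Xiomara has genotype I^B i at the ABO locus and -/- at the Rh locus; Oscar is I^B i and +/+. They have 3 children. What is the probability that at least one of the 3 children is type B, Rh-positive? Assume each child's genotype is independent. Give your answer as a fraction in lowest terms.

63/64

ABO cross I^B i × I^B i → 1/4 O, 3/4 B.
Rh cross -/- × +/+ → 1 Rh+; so P(type B, Rh-positive) = 3/4 × 1 = 3/4 per child.
P(none) = (1/4)^3 = 1/64; P(at least one) = 1 − 1/64 = 63/64.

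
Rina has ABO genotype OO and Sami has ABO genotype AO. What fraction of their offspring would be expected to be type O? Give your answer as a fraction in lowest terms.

1/2

ABO cross OO × AO → offspring phenotypes: 1/2 O, 1/2 A.
So P(type O) = 1/2.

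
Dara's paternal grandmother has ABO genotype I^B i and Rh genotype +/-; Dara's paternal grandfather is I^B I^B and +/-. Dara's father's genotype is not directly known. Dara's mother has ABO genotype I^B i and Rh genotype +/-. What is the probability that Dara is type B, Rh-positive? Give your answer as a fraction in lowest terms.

21/32

Dara's father's ABO genotype from I^B i × I^B I^B: 1/2 I^B I^B, 1/2 I^B i.
Crossing each possibility with the mother I^B i and summing P(type B): 1/2·1 + 1/2·3/4 = 7/8.
Similarly for Rh via the father's Rh distribution: P(Rh+) = 3/4.
Independent loci: 7/8 × 3/4 = 21/32.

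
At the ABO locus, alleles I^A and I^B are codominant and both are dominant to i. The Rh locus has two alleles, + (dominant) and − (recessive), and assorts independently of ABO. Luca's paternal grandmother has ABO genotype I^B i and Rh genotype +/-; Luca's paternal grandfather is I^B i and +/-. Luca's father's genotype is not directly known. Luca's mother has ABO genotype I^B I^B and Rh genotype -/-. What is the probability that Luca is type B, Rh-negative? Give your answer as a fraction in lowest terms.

Luca's father's ABO genotype from I^B i × I^B i: 1/4 I^B I^B, 1/2 I^B i, 1/4 i i.
Crossing each possibility with the mother I^B I^B and summing P(type B): 1/4·1 + 1/2·1 + 1/4·1 = 1.
Similarly for Rh via the father's Rh distribution: P(Rh-) = 1/2.
Independent loci: 1 × 1/2 = 1/2.

1/2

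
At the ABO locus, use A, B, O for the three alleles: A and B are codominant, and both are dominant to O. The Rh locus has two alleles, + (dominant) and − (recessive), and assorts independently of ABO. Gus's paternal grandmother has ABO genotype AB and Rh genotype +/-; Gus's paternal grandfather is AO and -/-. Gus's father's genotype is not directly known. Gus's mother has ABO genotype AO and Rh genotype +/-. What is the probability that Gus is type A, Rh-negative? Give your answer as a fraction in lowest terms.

15/64

Gus's father's ABO genotype from AB × AO: 1/4 AA, 1/4 AB, 1/4 AO, 1/4 BO.
Crossing each possibility with the mother AO and summing P(type A): 1/4·1 + 1/4·1/2 + 1/4·3/4 + 1/4·1/4 = 5/8.
Similarly for Rh via the father's Rh distribution: P(Rh-) = 3/8.
Independent loci: 5/8 × 3/8 = 15/64.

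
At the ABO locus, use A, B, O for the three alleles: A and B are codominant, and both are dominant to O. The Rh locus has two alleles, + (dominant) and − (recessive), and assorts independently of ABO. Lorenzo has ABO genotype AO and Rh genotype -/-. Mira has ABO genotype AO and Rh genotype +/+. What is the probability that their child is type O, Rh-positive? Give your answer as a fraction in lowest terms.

ABO cross AO × AO → offspring phenotypes: 1/4 O, 3/4 A.
Rh cross -/- × +/+ → 1 Rh+.
Independent loci: P(type O, Rh-positive) = 1/4 × 1 = 1/4.

1/4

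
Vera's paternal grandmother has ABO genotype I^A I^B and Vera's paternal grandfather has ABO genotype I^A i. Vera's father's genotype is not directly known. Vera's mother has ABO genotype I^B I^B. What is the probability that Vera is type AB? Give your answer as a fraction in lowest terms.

Vera's father's ABO genotype from I^A I^B × I^A i: 1/4 I^A I^A, 1/4 I^A I^B, 1/4 I^A i, 1/4 I^B i.
Crossing each possibility with the mother I^B I^B and summing P(type AB): 1/4·1 + 1/4·1/2 + 1/4·1/2 + 1/4·0 = 1/2.

1/2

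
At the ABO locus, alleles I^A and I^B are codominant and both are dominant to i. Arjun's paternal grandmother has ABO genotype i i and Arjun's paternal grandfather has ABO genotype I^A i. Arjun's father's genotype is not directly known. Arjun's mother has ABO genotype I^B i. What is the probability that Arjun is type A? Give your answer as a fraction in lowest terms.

Arjun's father's ABO genotype from i i × I^A i: 1/2 I^A i, 1/2 i i.
Crossing each possibility with the mother I^B i and summing P(type A): 1/2·1/4 + 1/2·0 = 1/8.

1/8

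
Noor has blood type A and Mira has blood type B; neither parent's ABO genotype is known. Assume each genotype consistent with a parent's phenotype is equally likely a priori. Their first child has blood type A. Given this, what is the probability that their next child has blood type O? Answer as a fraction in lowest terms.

Possible genotypes: Noor ∈ {I^A I^A, I^A i}; Mira ∈ {I^B I^B, I^B i}.
Weight each parental genotype pair by prior × P(type-A child):
  I^A I^A × I^B i: posterior weight 2/3; P(next child type O) = 0.
  I^A i × I^B i: posterior weight 1/3; P(next child type O) = 1/4.
Weighted sum = 1/12.

1/12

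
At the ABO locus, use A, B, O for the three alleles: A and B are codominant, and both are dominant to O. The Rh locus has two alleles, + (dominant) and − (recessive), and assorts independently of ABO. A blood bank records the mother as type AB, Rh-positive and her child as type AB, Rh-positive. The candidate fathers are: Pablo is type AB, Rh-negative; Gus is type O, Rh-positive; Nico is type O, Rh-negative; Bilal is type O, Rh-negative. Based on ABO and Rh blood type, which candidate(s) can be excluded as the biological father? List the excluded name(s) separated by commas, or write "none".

A candidate is excluded only if no genotype consistent with his phenotype could produce a type AB, Rh-positive child with a type AB, Rh-positive mother.
Gus (type O, Rh+): no genotype consistent with that phenotype can produce a type-AB Rh+ child with a type-AB mother.
Nico (type O, Rh-): no genotype consistent with that phenotype can produce a type-AB Rh+ child with a type-AB mother.
Bilal (type O, Rh-): no genotype consistent with that phenotype can produce a type-AB Rh+ child with a type-AB mother.

Gus, Nico, Bilal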